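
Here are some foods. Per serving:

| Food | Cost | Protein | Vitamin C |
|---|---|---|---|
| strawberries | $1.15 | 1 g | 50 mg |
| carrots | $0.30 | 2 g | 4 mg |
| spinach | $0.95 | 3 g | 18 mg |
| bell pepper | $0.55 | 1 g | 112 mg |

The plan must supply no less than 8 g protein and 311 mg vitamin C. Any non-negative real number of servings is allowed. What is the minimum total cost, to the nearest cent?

The cheapest plan sits at a corner of the feasible region — with two constraints it uses at most two foods.
strawberries only: max(8/1, 311/50) = 8 servings → $9.20.
carrots only: max(8/2, 311/4) = 77.75 servings → $23.32.
spinach only: max(8/3, 311/18) = 17.28 servings → $16.41.
bell pepper only: max(8/1, 311/112) = 8 servings → $4.40.
strawberries + carrots with both tight: 6.146 servings and 0.9271 servings → $7.35.
strawberries + spinach with both tight: 5.977 servings and 0.6742 servings → $7.51.
strawberries + bell pepper: the both-tight solution has a negative serving — not a feasible corner.
carrots + spinach: intersection lies outside the first quadrant.
carrots + bell pepper with both tight: 2.659 servings and 2.682 servings → $2.27.
spinach + bell pepper with both tight: 1.84 servings and 2.481 servings → $3.11.
The minimum over all feasible corners is $2.27.

$2.27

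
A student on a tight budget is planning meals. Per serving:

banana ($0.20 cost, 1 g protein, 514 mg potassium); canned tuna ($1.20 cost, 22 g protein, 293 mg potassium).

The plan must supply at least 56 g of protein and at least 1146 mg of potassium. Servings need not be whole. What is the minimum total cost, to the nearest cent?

At the optimum either one food covers both requirements or two foods hit both targets exactly; no other combination can be cheaper.
banana only: max(56/1, 1146/514) = 56 servings → $11.20.
canned tuna only: max(56/22, 1146/293) = 3.911 servings → $4.69.
banana + canned tuna with both tight: 0.7993 servings and 2.509 servings → $3.17.
So the least-cost plan costs $3.17.

$3.17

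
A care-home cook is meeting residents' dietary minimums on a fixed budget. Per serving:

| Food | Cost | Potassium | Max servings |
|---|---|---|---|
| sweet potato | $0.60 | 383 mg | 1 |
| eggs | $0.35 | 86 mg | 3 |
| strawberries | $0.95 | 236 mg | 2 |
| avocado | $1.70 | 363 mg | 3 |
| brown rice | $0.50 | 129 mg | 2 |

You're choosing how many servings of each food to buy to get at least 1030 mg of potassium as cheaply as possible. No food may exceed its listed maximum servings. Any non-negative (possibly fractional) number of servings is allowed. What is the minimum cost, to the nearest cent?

$3.17

Cost per mg of potassium: sweet potato $0.0016, brown rice $0.0039, strawberries $0.0040, eggs $0.0041, avocado $0.0047.
Take 1 serving of sweet potato: +383.0 mg potassium for $0.60 (total $0.60, still need 647.0 mg).
Take 2 servings of brown rice: +258.0 mg potassium for $1.00 (total $1.60, still need 389.0 mg).
Take 1.648 servings of strawberries: +389.0 mg potassium for $1.57 (total $3.17, still need 0.0 mg).
Greedy by cheapest-per-mg is optimal for a single linear constraint, so the minimum cost is $3.17.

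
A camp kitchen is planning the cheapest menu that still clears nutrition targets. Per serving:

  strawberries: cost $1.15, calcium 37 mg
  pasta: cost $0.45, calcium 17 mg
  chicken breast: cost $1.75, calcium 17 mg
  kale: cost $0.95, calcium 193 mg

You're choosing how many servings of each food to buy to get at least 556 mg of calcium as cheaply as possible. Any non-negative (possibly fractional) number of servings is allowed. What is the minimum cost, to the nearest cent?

Cost per mg of calcium: kale $0.0049, pasta $0.0265, strawberries $0.0311, chicken breast $0.1029.
With no serving limits, use only kale: 556 mg / 193 mg = 2.881 servings × $0.95 = $2.74.

$2.74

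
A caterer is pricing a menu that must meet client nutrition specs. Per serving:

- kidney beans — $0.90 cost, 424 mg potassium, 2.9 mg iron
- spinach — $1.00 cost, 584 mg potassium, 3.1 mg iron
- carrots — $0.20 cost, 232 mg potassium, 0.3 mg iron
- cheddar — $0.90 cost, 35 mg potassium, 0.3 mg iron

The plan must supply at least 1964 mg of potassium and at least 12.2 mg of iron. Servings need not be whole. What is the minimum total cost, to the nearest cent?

$3.84

kidney beans only: max(1964/424, 12.2/2.9) = 4.632 servings → $4.17.
spinach only: max(1964/584, 12.2/3.1) = 3.935 servings → $3.94.
carrots only: max(1964/232, 12.2/0.3) = 40.67 servings → $8.13.
cheddar only: max(1964/35, 12.2/0.3) = 56.11 servings → $50.50.
kidney beans + spinach with both tight: 2.733 servings and 1.379 servings → $3.84.
kidney beans + carrots with both tight: 4.108 servings and 0.9582 servings → $3.89.
kidney beans + cheddar: the both-tight solution has a negative serving — not a feasible corner.
spinach + carrots: intersection lies outside the first quadrant.
spinach + cheddar with both tight: 2.432 servings and 15.54 servings → $16.42.
carrots + cheddar with both tight: 2.745 servings and 37.92 servings → $34.68.
So the least-cost plan costs $3.84.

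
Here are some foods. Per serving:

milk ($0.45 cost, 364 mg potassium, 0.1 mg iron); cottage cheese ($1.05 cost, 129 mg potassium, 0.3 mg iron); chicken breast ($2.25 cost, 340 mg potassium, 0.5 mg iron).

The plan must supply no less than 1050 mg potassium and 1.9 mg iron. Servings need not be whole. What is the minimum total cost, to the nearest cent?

For a min-cost LP with two ≥-constraints, a basic feasible solution has at most two positive variables.
milk only: max(1050/364, 1.9/0.1) = 19 servings → $8.55.
cottage cheese only: max(1050/129, 1.9/0.3) = 8.14 servings → $8.55.
chicken breast only: max(1050/340, 1.9/0.5) = 3.8 servings → $8.55.
milk + cottage cheese with both tight: 0.7259 servings and 6.091 servings → $6.72.
milk + chicken breast: the both-tight solution has a negative serving — not a feasible corner.
cottage cheese + chicken breast with both tight: 3.227 servings and 1.864 servings → $7.58.
Cheapest feasible corner: $6.72.

$6.72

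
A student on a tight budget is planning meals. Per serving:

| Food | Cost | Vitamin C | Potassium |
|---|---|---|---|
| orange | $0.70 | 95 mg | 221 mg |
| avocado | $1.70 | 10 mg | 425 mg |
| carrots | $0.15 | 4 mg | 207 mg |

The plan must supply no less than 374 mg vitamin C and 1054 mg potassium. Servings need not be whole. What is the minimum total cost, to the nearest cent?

$2.87

For a min-cost LP with two ≥-constraints, a basic feasible solution has at most two positive variables.
orange only: max(374/95, 1054/221) = 4.769 servings → $3.34.
avocado only: max(374/10, 1054/425) = 37.4 servings → $63.58.
carrots only: max(374/4, 1054/207) = 93.5 servings → $14.03.
orange + avocado with both tight: 3.889 servings and 0.4579 servings → $3.50.
orange + carrots with both tight: 3.898 servings and 0.9305 servings → $2.87.
avocado + carrots with both targets exact would need a negative amount; discard.
Cheapest feasible corner: $2.87.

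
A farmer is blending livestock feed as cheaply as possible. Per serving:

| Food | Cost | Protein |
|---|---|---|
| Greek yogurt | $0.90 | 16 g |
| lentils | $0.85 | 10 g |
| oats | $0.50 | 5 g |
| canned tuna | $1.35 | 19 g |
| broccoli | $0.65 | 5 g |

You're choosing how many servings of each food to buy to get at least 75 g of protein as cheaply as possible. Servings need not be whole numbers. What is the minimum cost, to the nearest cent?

Cost per g of protein: Greek yogurt $0.0563, canned tuna $0.0711, lentils $0.0850, oats $0.1000, broccoli $0.1300.
With no serving limits, use only Greek yogurt: 75 g / 16 g = 4.688 servings × $0.90 = $4.22.

$4.22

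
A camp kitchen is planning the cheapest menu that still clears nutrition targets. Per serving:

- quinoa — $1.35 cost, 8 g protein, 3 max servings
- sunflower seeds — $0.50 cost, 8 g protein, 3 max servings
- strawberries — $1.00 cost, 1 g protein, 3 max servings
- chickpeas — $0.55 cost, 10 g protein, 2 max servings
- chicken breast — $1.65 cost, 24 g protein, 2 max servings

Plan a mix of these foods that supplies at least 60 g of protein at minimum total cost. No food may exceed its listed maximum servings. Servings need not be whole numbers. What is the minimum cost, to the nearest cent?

Cost per g of protein: chickpeas $0.0550, sunflower seeds $0.0625, chicken breast $0.0688, quinoa $0.1688, strawberries $1.0000.
Take 2 servings of chickpeas: +20.0 g protein for $1.10 (total $1.10, still need 40.0 g).
Take 3 servings of sunflower seeds: +24.0 g protein for $1.50 (total $2.60, still need 16.0 g).
Take 0.6667 servings of chicken breast: +16.0 g protein for $1.10 (total $3.70, still need 0.0 g).
Filling from the cheapest source first is optimal under one linear minimum: $3.70.

$3.70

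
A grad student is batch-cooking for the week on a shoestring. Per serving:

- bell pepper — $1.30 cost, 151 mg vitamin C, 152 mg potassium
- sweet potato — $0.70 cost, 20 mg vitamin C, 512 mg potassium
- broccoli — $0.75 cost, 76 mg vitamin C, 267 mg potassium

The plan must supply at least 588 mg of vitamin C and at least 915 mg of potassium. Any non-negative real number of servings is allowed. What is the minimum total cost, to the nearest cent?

$5.22

An LP optimum is at a vertex; with two nutrient constraints at most two foods are used. Check each candidate.
bell pepper only: max(588/151, 915/152) = 6.02 servings → $7.83.
sweet potato only: max(588/20, 915/512) = 29.4 servings → $20.58.
broccoli only: max(588/76, 915/267) = 7.737 servings → $5.80.
bell pepper + sweet potato with both tight: 3.807 servings and 0.6569 servings → $5.41.
bell pepper + broccoli with both tight: 3.04 servings and 1.696 servings → $5.22.
sweet potato + broccoli: the both-tight solution has a negative serving — not a feasible corner.
So the least-cost plan costs $5.22.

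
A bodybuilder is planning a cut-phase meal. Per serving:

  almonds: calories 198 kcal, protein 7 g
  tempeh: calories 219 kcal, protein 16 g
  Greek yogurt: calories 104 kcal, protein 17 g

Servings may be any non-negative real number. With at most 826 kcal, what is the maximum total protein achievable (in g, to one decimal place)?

Protein per kcal: Greek yogurt 0.1635, tempeh 0.07306, almonds 0.03535.
With no serving limits, spend the whole calories allowance on Greek yogurt: 826 kcal / 104 kcal × 17 g = 135.0 g.

135.0 g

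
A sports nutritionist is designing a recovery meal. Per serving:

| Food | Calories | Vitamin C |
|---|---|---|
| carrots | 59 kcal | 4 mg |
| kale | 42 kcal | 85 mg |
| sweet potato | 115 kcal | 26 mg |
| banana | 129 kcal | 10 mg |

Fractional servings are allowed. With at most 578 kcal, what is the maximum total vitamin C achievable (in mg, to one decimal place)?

1169.8 mg

Vitamin C per kcal: kale 2.024, sweet potato 0.2261, banana 0.07752, carrots 0.0678.
With no serving limits, spend the whole calories allowance on kale: 578 kcal / 42 kcal × 85 mg = 1169.8 mg.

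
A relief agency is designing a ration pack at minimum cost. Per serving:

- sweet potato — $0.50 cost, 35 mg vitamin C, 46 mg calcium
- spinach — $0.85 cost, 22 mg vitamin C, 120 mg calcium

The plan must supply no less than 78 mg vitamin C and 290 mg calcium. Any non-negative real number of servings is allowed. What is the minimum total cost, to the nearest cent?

Two binding constraints pin down two serving amounts, so the optimal mix uses at most two foods. The candidates are each food alone (scaled to the tighter of vitamin C/calcium) and each pair with both constraints tight.
sweet potato only: max(78/35, 290/46) = 6.304 servings → $3.15.
spinach only: max(78/22, 290/120) = 3.545 servings → $3.01.
sweet potato + spinach with both tight: 0.9348 servings and 2.058 servings → $2.22.
The minimum over all feasible corners is $2.22.

$2.22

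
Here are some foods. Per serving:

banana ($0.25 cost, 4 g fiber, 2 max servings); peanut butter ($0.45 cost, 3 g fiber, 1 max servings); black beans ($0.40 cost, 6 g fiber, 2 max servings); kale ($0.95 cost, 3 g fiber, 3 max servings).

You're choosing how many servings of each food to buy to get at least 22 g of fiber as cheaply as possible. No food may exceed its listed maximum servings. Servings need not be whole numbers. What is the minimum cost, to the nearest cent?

Cost per g of fiber: banana $0.0625, black beans $0.0667, peanut butter $0.1500, kale $0.3167.
Take 2 servings of banana: +8.0 g fiber for $0.50 (total $0.50, still need 14.0 g).
Take 2 servings of black beans: +12.0 g fiber for $0.80 (total $1.30, still need 2.0 g).
Take 0.6667 servings of peanut butter: +2.0 g fiber for $0.30 (total $1.60, still need 0.0 g).
Greedy by cheapest-per-g is optimal for a single linear constraint, so the minimum cost is $1.60.

$1.60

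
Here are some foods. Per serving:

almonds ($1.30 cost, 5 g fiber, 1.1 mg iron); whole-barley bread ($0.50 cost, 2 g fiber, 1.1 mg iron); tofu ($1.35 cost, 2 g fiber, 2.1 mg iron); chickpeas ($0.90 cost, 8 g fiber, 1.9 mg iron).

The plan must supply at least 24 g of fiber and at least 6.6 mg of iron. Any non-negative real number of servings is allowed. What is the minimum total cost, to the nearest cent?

$3.10

This is a tiny linear program; its minimum lies at a vertex of the feasible set. List the vertices and price them.
almonds only: max(24/5, 6.6/1.1) = 6 servings → $7.80.
whole-barley bread only: max(24/2, 6.6/1.1) = 12 servings → $6.00.
tofu only: max(24/2, 6.6/2.1) = 12 servings → $16.20.
chickpeas only: max(24/8, 6.6/1.9) = 3.474 servings → $3.13.
almonds + whole-barley bread with both tight: 4 servings and 2 servings → $6.20.
almonds + tofu with both tight: 4.482 servings and 0.7952 servings → $6.90.
almonds + chickpeas: the both-tight solution has a negative serving — not a feasible corner.
whole-barley bread + tofu: intersection lies outside the first quadrant.
whole-barley bread + chickpeas with both tight: 1.44 servings and 2.64 servings → $3.10.
tofu + chickpeas with both tight: 0.5538 servings and 2.862 servings → $3.32.
So the least-cost plan costs $3.10.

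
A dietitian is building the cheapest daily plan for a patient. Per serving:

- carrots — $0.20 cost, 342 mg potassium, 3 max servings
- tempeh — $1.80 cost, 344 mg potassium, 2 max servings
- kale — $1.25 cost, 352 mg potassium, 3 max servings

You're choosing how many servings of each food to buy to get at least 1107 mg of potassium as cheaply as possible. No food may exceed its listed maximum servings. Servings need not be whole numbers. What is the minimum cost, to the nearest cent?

$0.89

Cost per mg of potassium: carrots $0.0006, kale $0.0036, tempeh $0.0052.
Take 3 servings of carrots: +1026.0 mg potassium for $0.60 (total $0.60, still need 81.0 mg).
Take 0.2301 servings of kale: +81.0 mg potassium for $0.29 (total $0.89, still need 0.0 mg).
Filling from the cheapest source first is optimal under one linear minimum: $0.89.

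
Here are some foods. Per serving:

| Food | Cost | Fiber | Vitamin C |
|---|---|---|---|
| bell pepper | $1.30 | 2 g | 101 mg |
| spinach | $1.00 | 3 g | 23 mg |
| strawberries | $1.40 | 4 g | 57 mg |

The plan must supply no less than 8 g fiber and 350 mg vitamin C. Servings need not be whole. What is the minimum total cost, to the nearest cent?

$4.75

For a min-cost LP with two ≥-constraints, a basic feasible solution has at most two positive variables.
bell pepper only: max(8/2, 350/101) = 4 servings → $5.20.
spinach only: max(8/3, 350/23) = 15.22 servings → $15.22.
strawberries only: max(8/4, 350/57) = 6.14 servings → $8.60.
bell pepper + spinach with both tight: 3.37 servings and 0.4202 servings → $4.80.
bell pepper + strawberries with both tight: 3.255 servings and 0.3724 servings → $4.75.
spinach + strawberries with both targets exact would need a negative amount; discard.
Cheapest feasible corner: $4.75.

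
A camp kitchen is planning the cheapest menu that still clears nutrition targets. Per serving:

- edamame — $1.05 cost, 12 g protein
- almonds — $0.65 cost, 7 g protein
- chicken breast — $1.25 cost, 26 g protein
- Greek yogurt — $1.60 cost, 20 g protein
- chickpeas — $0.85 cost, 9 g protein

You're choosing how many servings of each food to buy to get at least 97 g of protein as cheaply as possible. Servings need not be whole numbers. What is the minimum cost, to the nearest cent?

Cost per g of protein: chicken breast $0.0481, Greek yogurt $0.0800, edamame $0.0875, almonds $0.0929, chickpeas $0.0944.
With no serving limits, use only chicken breast: 97 g / 26 g = 3.731 servings × $1.25 = $4.66.

$4.66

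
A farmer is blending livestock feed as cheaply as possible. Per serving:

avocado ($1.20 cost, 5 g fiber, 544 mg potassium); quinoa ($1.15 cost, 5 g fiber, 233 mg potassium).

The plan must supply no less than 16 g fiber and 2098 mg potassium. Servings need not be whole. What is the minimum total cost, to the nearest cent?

avocado only: max(16/5, 2098/544) = 3.857 servings → $4.63.
quinoa only: max(16/5, 2098/233) = 9.004 servings → $10.35.
avocado + quinoa with both targets exact would need a negative amount; discard.
Cheapest feasible corner: $4.63.

$4.63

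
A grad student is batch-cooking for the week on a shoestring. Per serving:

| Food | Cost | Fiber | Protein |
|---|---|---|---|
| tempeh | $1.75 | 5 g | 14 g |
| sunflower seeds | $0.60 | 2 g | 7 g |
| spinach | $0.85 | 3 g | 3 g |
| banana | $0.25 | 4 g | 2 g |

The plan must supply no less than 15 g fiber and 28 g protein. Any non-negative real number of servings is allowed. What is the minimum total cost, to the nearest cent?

Check every corner: each single food scaled to meet both minima, and each pair solved so both constraints bind.
tempeh only: max(15/5, 28/14) = 3 servings → $5.25.
sunflower seeds only: max(15/2, 28/7) = 7.5 servings → $4.50.
spinach only: max(15/3, 28/3) = 9.333 servings → $7.93.
banana only: max(15/4, 28/2) = 14 servings → $3.50.
tempeh + sunflower seeds: the both-tight solution has a negative serving — not a feasible corner.
tempeh + spinach with both tight: 1.444 servings and 2.593 servings → $4.73.
tempeh + banana with both tight: 1.783 servings and 1.522 servings → $3.50.
sunflower seeds + spinach with both tight: 2.6 servings and 3.267 servings → $4.34.
sunflower seeds + banana with both tight: 3.417 servings and 2.042 servings → $2.56.
spinach + banana with both targets exact would need a negative amount; discard.
Cheapest feasible corner: $2.56.

$2.56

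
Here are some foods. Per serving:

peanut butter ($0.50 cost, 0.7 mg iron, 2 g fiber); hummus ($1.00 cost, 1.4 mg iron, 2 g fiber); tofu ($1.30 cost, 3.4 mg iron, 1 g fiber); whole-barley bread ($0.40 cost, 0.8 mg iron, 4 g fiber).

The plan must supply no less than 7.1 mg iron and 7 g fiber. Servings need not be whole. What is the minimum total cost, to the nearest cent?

Minimising a linear cost over {iron ≥ 7.1, fiber ≥ 7, servings ≥ 0} — the optimum is at a vertex, using one or two foods.
peanut butter only: max(7.1/0.7, 7/2) = 10.14 servings → $5.07.
hummus only: max(7.1/1.4, 7/2) = 5.071 servings → $5.07.
tofu only: max(7.1/3.4, 7/1) = 7 servings → $9.10.
whole-barley bread only: max(7.1/0.8, 7/4) = 8.875 servings → $3.55.
peanut butter + hummus: the both-tight solution has a negative serving — not a feasible corner.
peanut butter + tofu with both tight: 2.738 servings and 1.525 servings → $3.35.
peanut butter + whole-barley bread with both targets exact would need a negative amount; discard.
hummus + tofu with both tight: 3.093 servings and 0.8148 servings → $4.15.
hummus + whole-barley bread: the both-tight solution has a negative serving — not a feasible corner.
tofu + whole-barley bread with both tight: 1.781 servings and 1.305 servings → $2.84.
So the least-cost plan costs $2.84.

$2.84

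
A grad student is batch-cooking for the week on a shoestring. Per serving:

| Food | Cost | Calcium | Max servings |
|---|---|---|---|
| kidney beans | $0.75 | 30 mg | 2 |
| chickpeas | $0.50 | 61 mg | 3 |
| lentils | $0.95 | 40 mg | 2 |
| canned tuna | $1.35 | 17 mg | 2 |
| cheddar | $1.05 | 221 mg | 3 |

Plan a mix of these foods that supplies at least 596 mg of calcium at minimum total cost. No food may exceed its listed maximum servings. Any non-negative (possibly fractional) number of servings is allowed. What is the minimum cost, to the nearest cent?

Cost per mg of calcium: cheddar $0.0048, chickpeas $0.0082, lentils $0.0238, kidney beans $0.0250, canned tuna $0.0794.
Take 2.697 servings of cheddar: +596.0 mg calcium for $2.83 (total $2.83, still need 0.0 mg).
Filling from the cheapest source first is optimal under one linear minimum: $2.83.

$2.83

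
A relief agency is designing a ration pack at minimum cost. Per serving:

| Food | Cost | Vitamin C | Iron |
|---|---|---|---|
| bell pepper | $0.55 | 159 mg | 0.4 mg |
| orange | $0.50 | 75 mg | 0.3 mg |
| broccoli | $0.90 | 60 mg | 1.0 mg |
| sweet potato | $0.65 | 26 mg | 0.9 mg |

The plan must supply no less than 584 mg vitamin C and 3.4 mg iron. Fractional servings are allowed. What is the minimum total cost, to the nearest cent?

Minimising a linear cost over {vitamin C ≥ 584, iron ≥ 3.4, servings ≥ 0} — the optimum is at a vertex, using one or two foods.
bell pepper only: max(584/159, 3.4/0.4) = 8.5 servings → $4.67.
orange only: max(584/75, 3.4/0.3) = 11.33 servings → $5.67.
broccoli only: max(584/60, 3.4/1.0) = 9.733 servings → $8.76.
sweet potato only: max(584/26, 3.4/0.9) = 22.46 servings → $14.60.
bell pepper + orange: the both-tight solution has a negative serving — not a feasible corner.
bell pepper + broccoli with both tight: 2.815 servings and 2.274 servings → $3.59.
bell pepper + sweet potato with both tight: 3.295 servings and 2.313 servings → $3.32.
orange + broccoli with both tight: 6.667 servings and 1.4 servings → $4.59.
orange + sweet potato with both tight: 7.323 servings and 1.337 servings → $4.53.
broccoli + sweet potato: the both-tight solution has a negative serving — not a feasible corner.
The minimum over all feasible corners is $3.32.

$3.32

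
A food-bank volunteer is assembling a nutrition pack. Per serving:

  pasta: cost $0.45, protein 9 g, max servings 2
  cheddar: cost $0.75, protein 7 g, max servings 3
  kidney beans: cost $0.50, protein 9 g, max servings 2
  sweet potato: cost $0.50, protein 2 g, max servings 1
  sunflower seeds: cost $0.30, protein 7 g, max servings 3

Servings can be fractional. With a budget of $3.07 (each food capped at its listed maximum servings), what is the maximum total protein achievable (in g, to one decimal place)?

Protein per dollar: sunflower seeds 23.33, pasta 20, kidney beans 18, cheddar 9.333, sweet potato 4.
Take 3 servings of sunflower seeds: spends $0.90, +21.0 g protein (running total 21.0 g).
Take 2 servings of pasta: spends $0.90, +18.0 g protein (running total 39.0 g).
Take 2 servings of kidney beans: spends $1.00, +18.0 g protein (running total 57.0 g).
Take 0.36 servings of cheddar: spends $0.27, +2.5 g protein (running total 59.5 g).
Greedy by best ratio exhausts the cost allowance optimally: 59.5 g.

59.5 g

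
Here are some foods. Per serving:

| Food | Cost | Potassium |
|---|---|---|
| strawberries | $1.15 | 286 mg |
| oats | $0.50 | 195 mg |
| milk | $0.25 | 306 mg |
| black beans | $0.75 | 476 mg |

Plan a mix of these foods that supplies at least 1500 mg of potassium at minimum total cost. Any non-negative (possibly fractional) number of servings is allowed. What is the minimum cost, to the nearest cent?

$1.23

Cost per mg of potassium: milk $0.0008, black beans $0.0016, oats $0.0026, strawberries $0.0040.
With no serving limits, use only milk: 1500 mg / 306 mg = 4.902 servings × $0.25 = $1.23.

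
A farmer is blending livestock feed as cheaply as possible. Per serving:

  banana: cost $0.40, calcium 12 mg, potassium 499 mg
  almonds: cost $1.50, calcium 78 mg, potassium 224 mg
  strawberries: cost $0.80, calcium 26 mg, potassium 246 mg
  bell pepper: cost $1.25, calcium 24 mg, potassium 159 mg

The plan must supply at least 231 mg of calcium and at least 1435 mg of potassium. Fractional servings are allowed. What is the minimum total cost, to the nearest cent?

$4.72

A basic optimal solution has at most two foods positive. Try each food alone and each pair with both targets met exactly.
banana only: max(231/12, 1435/499) = 19.25 servings → $7.70.
almonds only: max(231/78, 1435/224) = 6.406 servings → $9.61.
strawberries only: max(231/26, 1435/246) = 8.885 servings → $7.11.
bell pepper only: max(231/24, 1435/159) = 9.625 servings → $12.03.
banana + almonds with both tight: 1.661 servings and 2.706 servings → $4.72.
banana + strawberries with both targets exact would need a negative amount; discard.
banana + bell pepper: intersection lies outside the first quadrant.
almonds + strawberries with both tight: 1.46 servings and 4.504 servings → $5.79.
almonds + bell pepper with both tight: 0.3258 servings and 8.566 servings → $11.20.
strawberries + bell pepper: the both-tight solution has a negative serving — not a feasible corner.
So the least-cost plan costs $4.72.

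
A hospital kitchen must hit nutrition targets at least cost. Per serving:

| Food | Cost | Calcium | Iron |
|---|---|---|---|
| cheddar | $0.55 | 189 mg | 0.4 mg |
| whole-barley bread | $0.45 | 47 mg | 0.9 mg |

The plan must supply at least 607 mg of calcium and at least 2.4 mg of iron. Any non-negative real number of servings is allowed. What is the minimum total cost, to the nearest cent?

A basic optimal solution has at most two foods positive. Try each food alone and each pair with both targets met exactly.
cheddar only: max(607/189, 2.4/0.4) = 6 servings → $3.30.
whole-barley bread only: max(607/47, 2.4/0.9) = 12.91 servings → $5.81.
cheddar + whole-barley bread with both tight: 2.865 servings and 1.393 servings → $2.20.
So the least-cost plan costs $2.20.

$2.20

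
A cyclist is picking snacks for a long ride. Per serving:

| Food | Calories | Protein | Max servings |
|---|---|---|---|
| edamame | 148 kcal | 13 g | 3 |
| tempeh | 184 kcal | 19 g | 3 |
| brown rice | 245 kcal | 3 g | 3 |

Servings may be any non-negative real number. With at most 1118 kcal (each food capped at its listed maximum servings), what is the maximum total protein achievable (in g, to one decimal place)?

Protein per kcal: tempeh 0.1033, edamame 0.08784, brown rice 0.01224.
Take 3 servings of tempeh: uses 552 kcal, +57.0 g protein (running total 57.0 g).
Take 3 servings of edamame: uses 444 kcal, +39.0 g protein (running total 96.0 g).
Take 0.498 servings of brown rice: uses 122 kcal, +1.5 g protein (running total 97.5 g).
Greedy by best ratio exhausts the calories allowance optimally: 97.5 g.

97.5 g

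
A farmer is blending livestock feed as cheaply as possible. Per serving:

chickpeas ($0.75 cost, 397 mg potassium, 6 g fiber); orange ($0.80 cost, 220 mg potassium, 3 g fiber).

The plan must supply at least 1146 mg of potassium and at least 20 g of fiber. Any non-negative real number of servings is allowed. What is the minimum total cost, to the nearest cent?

$2.50

At the optimum either one food covers both requirements or two foods hit both targets exactly; no other combination can be cheaper.
chickpeas only: max(1146/397, 20/6) = 3.333 servings → $2.50.
orange only: max(1146/220, 20/3) = 6.667 servings → $5.33.
chickpeas + orange: the both-tight solution has a negative serving — not a feasible corner.
So the least-cost plan costs $2.50.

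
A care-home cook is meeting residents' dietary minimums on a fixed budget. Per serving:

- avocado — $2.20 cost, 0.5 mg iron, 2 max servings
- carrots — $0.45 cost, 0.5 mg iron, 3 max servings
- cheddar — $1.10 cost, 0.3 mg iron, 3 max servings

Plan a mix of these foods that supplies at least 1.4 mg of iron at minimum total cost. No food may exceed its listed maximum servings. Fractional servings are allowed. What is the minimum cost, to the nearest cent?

Cost per mg of iron: carrots $0.9000, cheddar $3.6667, avocado $4.4000.
Take 2.8 servings of carrots: +1.4 mg iron for $1.26 (total $1.26, still need 0.0 mg).
Filling from the cheapest source first is optimal under one linear minimum: $1.26.

$1.26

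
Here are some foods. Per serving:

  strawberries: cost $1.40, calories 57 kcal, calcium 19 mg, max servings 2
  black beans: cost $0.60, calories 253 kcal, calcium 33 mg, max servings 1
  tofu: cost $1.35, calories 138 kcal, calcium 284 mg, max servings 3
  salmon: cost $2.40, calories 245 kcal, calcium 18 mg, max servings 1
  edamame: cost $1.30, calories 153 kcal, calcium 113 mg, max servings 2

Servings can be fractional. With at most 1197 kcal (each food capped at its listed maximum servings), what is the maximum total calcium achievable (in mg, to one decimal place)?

1157.1 mg

Calcium per kcal: tofu 2.058, edamame 0.7386, strawberries 0.3333, black beans 0.1304, salmon 0.07347.
Take 3 servings of tofu: uses 414 kcal, +852.0 mg calcium (running total 852.0 mg).
Take 2 servings of edamame: uses 306 kcal, +226.0 mg calcium (running total 1078.0 mg).
Take 2 servings of strawberries: uses 114 kcal, +38.0 mg calcium (running total 1116.0 mg).
Take 1 serving of black beans: uses 253 kcal, +33.0 mg calcium (running total 1149.0 mg).
Take 0.449 servings of salmon: uses 110 kcal, +8.1 mg calcium (running total 1157.1 mg).
Filling greedily by calcium-per-kcal is optimal for one linear limit, giving 1157.1 mg.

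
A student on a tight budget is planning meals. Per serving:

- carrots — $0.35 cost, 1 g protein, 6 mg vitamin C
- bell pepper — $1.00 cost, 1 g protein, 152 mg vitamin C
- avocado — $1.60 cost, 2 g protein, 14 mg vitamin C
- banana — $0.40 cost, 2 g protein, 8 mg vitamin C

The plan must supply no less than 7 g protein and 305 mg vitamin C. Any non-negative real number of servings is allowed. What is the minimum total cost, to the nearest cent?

A basic optimal solution has at most two foods positive. Try each food alone and each pair with both targets met exactly.
carrots only: max(7/1, 305/6) = 50.83 servings → $17.79.
bell pepper only: max(7/1, 305/152) = 7 servings → $7.00.
avocado only: max(7/2, 305/14) = 21.79 servings → $34.86.
banana only: max(7/2, 305/8) = 38.12 servings → $15.25.
carrots + bell pepper with both tight: 5.199 servings and 1.801 servings → $3.62.
carrots + avocado: intersection lies outside the first quadrant.
carrots + banana: intersection lies outside the first quadrant.
bell pepper + avocado with both tight: 1.766 servings and 2.617 servings → $5.95.
bell pepper + banana with both tight: 1.872 servings and 2.564 servings → $2.90.
avocado + banana: the both-tight solution has a negative serving — not a feasible corner.
So the least-cost plan costs $2.90.

$2.90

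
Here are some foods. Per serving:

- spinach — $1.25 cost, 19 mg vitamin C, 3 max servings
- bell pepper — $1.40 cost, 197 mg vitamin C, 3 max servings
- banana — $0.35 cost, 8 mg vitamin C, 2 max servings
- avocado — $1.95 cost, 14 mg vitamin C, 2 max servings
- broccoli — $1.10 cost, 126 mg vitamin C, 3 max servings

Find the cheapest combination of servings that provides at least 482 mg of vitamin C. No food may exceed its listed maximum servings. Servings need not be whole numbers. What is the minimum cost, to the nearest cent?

Cost per mg of vitamin C: bell pepper $0.0071, broccoli $0.0087, banana $0.0437, spinach $0.0658, avocado $0.1393.
Take 2.447 servings of bell pepper: +482.0 mg vitamin C for $3.43 (total $3.43, still need 0.0 mg).
Greedy by cheapest-per-mg is optimal for a single linear constraint, so the minimum cost is $3.43.

$3.43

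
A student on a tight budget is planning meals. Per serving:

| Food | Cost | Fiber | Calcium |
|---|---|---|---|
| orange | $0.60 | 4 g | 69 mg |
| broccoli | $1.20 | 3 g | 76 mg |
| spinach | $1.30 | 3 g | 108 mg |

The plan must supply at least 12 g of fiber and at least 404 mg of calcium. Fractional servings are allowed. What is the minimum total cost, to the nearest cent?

A basic optimal solution has at most two foods positive. Try each food alone and each pair with both targets met exactly.
orange only: max(12/4, 404/69) = 5.855 servings → $3.51.
broccoli only: max(12/3, 404/76) = 5.316 servings → $6.38.
spinach only: max(12/3, 404/108) = 4 servings → $5.20.
orange + broccoli: the both-tight solution has a negative serving — not a feasible corner.
orange + spinach with both tight: 0.3733 servings and 3.502 servings → $4.78.
broccoli + spinach with both tight: 0.875 servings and 3.125 servings → $5.11.
Cheapest feasible corner: $3.51.

$3.51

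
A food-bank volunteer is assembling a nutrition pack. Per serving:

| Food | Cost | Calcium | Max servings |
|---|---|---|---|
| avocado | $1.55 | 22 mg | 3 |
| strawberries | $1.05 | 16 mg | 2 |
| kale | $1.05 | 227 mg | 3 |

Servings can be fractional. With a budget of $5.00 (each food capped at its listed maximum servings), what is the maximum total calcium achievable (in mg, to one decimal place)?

709.2 mg

Calcium per dollar: kale 216.2, strawberries 15.24, avocado 14.19.
Take 3 servings of kale: spends $3.15, +681.0 mg calcium (running total 681.0 mg).
Take 1.762 servings of strawberries: spends $1.85, +28.2 mg calcium (running total 709.2 mg).
Greedy by best ratio exhausts the cost allowance optimally: 709.2 mg.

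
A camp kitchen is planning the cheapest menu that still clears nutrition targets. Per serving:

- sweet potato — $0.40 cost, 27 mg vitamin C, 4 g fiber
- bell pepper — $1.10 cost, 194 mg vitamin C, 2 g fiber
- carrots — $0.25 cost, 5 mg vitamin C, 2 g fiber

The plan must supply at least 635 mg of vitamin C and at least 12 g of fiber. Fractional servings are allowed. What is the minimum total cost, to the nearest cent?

$3.96

At the optimum either one food covers both requirements or two foods hit both targets exactly; no other combination can be cheaper.
sweet potato only: max(635/27, 12/4) = 23.52 servings → $9.41.
bell pepper only: max(635/194, 12/2) = 6 servings → $6.60.
carrots only: max(635/5, 12/2) = 127 servings → $31.75.
sweet potato + bell pepper with both tight: 1.465 servings and 3.069 servings → $3.96.
sweet potato + carrots: the both-tight solution has a negative serving — not a feasible corner.
bell pepper + carrots with both tight: 3.201 servings and 2.799 servings → $4.22.
The minimum over all feasible corners is $3.96.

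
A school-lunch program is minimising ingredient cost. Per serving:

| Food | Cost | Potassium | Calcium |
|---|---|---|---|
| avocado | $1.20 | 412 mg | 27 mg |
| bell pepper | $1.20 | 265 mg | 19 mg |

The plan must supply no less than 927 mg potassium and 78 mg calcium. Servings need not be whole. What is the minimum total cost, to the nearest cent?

A basic optimal solution has at most two foods positive. Try each food alone and each pair with both targets met exactly.
avocado only: max(927/412, 78/27) = 2.889 servings → $3.47.
bell pepper only: max(927/265, 78/19) = 4.105 servings → $4.93.
avocado + bell pepper: the both-tight solution has a negative serving — not a feasible corner.
The minimum over all feasible corners is $3.47.

$3.47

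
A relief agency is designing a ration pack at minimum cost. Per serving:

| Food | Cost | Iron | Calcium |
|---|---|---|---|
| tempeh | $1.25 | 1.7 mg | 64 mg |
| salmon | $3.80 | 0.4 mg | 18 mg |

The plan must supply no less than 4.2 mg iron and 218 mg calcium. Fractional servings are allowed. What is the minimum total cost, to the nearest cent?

$4.26

This is a tiny linear program; its minimum lies at a vertex of the feasible set. List the vertices and price them.
tempeh only: max(4.2/1.7, 218/64) = 3.406 servings → $4.26.
salmon only: max(4.2/0.4, 218/18) = 12.11 servings → $46.02.
tempeh + salmon with both targets exact would need a negative amount; discard.
Cheapest feasible corner: $4.26.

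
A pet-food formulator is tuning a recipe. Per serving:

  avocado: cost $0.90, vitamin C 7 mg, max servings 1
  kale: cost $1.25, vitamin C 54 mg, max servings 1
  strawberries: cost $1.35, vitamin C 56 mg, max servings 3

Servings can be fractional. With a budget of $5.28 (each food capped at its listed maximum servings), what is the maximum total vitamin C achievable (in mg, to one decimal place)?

Vitamin C per dollar: kale 43.2, strawberries 41.48, avocado 7.778.
Take 1 serving of kale: spends $1.25, +54.0 mg vitamin C (running total 54.0 mg).
Take 2.985 servings of strawberries: spends $4.03, +167.2 mg vitamin C (running total 221.2 mg).
Filling greedily by vitamin C-per-dollar is optimal for one linear limit, giving 221.2 mg.

221.2 mg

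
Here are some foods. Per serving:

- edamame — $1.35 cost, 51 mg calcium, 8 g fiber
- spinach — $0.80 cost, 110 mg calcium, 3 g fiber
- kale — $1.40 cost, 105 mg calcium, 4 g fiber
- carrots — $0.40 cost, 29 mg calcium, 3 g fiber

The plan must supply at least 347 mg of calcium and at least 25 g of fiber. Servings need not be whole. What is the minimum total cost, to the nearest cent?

$3.85

Check every corner: each single food scaled to meet both minima, and each pair solved so both constraints bind.
edamame only: max(347/51, 25/8) = 6.804 servings → $9.19.
spinach only: max(347/110, 25/3) = 8.333 servings → $6.67.
kale only: max(347/105, 25/4) = 6.25 servings → $8.75.
carrots only: max(347/29, 25/3) = 11.97 servings → $4.79.
edamame + spinach with both tight: 2.351 servings and 2.065 servings → $4.83.
edamame + kale with both tight: 1.945 servings and 2.36 servings → $5.93.
edamame + carrots with both targets exact would need a negative amount; discard.
spinach + kale: intersection lies outside the first quadrant.
spinach + carrots with both tight: 1.3 servings and 7.033 servings → $3.85.
kale + carrots with both tight: 1.588 servings and 6.216 servings → $4.71.
The minimum over all feasible corners is $3.85.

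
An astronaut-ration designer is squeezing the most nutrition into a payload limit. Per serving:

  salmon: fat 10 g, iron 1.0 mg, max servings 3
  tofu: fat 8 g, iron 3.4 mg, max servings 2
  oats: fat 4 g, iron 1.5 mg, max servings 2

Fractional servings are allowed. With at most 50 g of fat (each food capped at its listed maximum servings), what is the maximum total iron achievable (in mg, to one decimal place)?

Iron per g fat: tofu 0.425, oats 0.375, salmon 0.1.
Take 2 servings of tofu: uses 16 g fat, +6.8 mg iron (running total 6.8 mg).
Take 2 servings of oats: uses 8 g fat, +3.0 mg iron (running total 9.8 mg).
Take 2.6 servings of salmon: uses 26 g fat, +2.6 mg iron (running total 12.4 mg).
Filling greedily by iron-per-g fat is optimal for one linear limit, giving 12.4 mg.

12.4 mg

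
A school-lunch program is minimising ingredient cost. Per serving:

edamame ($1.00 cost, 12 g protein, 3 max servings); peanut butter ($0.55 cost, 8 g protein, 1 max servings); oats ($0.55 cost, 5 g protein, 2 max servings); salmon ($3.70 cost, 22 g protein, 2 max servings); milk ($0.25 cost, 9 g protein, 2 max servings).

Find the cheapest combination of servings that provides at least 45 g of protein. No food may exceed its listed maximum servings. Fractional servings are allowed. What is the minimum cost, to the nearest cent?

$2.63

Cost per g of protein: milk $0.0278, peanut butter $0.0688, edamame $0.0833, oats $0.1100, salmon $0.1682.
Take 2 servings of milk: +18.0 g protein for $0.50 (total $0.50, still need 27.0 g).
Take 1 serving of peanut butter: +8.0 g protein for $0.55 (total $1.05, still need 19.0 g).
Take 1.583 servings of edamame: +19.0 g protein for $1.58 (total $2.63, still need 0.0 g).
Greedy by cheapest-per-g is optimal for a single linear constraint, so the minimum cost is $2.63.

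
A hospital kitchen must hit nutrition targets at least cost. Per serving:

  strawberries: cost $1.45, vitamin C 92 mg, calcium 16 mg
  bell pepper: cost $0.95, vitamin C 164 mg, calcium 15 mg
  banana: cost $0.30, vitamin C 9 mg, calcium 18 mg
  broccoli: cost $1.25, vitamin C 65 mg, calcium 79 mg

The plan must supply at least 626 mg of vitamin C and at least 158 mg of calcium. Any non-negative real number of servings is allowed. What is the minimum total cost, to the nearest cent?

$4.83

An LP optimum is at a vertex; with two nutrient constraints at most two foods are used. Check each candidate.
strawberries only: max(626/92, 158/16) = 9.875 servings → $14.32.
bell pepper only: max(626/164, 158/15) = 10.53 servings → $10.01.
banana only: max(626/9, 158/18) = 69.56 servings → $20.87.
broccoli only: max(626/65, 158/79) = 9.631 servings → $12.04.
strawberries + bell pepper: the both-tight solution has a negative serving — not a feasible corner.
strawberries + banana with both tight: 6.512 servings and 2.989 servings → $10.34.
strawberries + broccoli with both tight: 6.292 servings and 0.7258 servings → $10.03.
bell pepper + banana with both tight: 3.495 servings and 5.865 servings → $5.08.
bell pepper + broccoli with both tight: 3.271 servings and 1.379 servings → $4.83.
banana + broccoli with both targets exact would need a negative amount; discard.
The minimum over all feasible corners is $4.83.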